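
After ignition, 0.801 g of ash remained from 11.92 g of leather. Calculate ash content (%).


Ash% = 0.801 / 11.92 x 100
Ash% = 6.72%


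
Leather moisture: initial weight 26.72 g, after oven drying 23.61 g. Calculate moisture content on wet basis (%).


11.6%


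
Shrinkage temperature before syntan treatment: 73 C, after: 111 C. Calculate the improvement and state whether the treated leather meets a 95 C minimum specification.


Improvement = 111 - 73 = 38 C
Spec check: 111 C >= 95 C? Yes


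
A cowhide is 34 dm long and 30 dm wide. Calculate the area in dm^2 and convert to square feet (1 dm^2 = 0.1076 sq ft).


1020 dm^2
109.75 sq ft

Area = 34 x 30 = 1020 dm^2
Conversion: 1020 x 0.1076 = 109.75 sq ft


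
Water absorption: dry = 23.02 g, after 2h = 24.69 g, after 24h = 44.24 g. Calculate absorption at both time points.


WA (2h) = (24.69 - 23.02) / 23.02 x 100 = 7.3%
WA (24h) = (44.24 - 23.02) / 23.02 x 100 = 92.2%


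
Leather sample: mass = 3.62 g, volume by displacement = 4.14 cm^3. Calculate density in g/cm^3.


Density = mass / volume
Density = 3.62 / 4.14 = 0.874 g/cm^3


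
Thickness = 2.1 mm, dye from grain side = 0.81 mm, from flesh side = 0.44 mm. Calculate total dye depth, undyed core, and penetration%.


Total dyed = 0.81 + 0.44 = 1.25 mm
Undyed core = 2.1 - 1.25 = 0.85 mm
Penetration = 1.25 / 2.1 x 100 = 59.5%


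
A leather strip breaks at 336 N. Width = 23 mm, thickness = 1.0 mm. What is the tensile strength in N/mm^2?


14.61 N/mm^2


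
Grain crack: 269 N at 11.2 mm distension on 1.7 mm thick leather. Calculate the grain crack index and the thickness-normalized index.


Crack index = 24.0 N/mm
Normalized index = 14.1 N/mm per mm

Crack index = 269 / 11.2 = 24.0 N/mm
Normalized = 24.0 / 1.7 = 14.1 N/mm per mm


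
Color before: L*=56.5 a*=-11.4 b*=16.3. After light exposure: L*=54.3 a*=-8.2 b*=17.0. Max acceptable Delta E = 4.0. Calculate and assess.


dL = -2.2, da = 3.2, db = 0.7
dE = sqrt((-2.2)^2 + (3.2)^2 + (0.7)^2) = 3.95
Max = 4.0
Passes: Yes


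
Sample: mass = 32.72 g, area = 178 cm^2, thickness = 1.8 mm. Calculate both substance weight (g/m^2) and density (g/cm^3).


SW = 32.72 / 178 x 10000 = 1838.2 g/m^2
Volume = 178 x 1.8 / 10 = 32.04 cm^3
Density = 32.72 / 32.04 = 1.021 g/cm^3


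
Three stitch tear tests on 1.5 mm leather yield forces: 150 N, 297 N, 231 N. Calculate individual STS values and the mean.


STS1 = 100.0 N/mm
STS2 = 198.0 N/mm
STS3 = 154.0 N/mm
Mean = 150.7 N/mm

STS1 = 150 / 1.5 = 100.0 N/mm
STS2 = 297 / 1.5 = 198.0 N/mm
STS3 = 231 / 1.5 = 154.0 N/mm
Mean = (100.0 + 198.0 + 154.0) / 3 = 150.7 N/mm


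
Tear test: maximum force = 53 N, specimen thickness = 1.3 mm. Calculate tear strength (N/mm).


40.8 N/mm

Tear strength = force / thickness
Tear = 53 / 1.3 = 40.8 N/mm


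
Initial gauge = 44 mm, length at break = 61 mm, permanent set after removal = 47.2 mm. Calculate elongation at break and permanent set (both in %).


Elongation at break = (61 - 44) / 44 x 100 = 38.6%
Permanent set = (47.2 - 44) / 44 x 100 = 7.3%


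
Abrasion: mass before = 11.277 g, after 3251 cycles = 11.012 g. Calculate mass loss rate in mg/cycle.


Mass loss = 11.277 - 11.012 = 0.265 g
Rate = 0.265 / 3251 x 1000 = 0.082 mg/cycle


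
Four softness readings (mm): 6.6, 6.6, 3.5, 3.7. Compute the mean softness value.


Sum = 6.6 + 6.6 + 3.5 + 3.7
Mean = 20.4 / 4 = 5.10 mm


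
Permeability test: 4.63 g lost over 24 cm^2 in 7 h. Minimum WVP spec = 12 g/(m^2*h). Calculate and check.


WVP = 275.60 g/(m^2*h)
Meets specification: Yes

WVP = 4.63 / (24 x 7) x 10000 = 275.60 g/(m^2*h)
Minimum: 12 g/(m^2*h)
Meets spec: Yes


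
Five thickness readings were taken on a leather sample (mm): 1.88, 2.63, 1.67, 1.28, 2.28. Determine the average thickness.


Sum = 1.88 + 2.63 + 1.67 + 1.28 + 2.28 = 9.74
Average = 9.74 / 5 = 1.95 mm


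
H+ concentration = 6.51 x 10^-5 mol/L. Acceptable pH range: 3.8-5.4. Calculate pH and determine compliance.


pH = -log10(6.51 x 10^-5) = 4.19
Range: 3.8 to 5.4
Compliant: Yes


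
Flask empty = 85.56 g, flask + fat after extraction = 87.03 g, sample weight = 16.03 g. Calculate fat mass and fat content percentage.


Fat mass = 1.47 g
Fat content = 9.2%


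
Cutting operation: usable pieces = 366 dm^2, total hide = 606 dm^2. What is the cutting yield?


60.4%

Yield = usable / total x 100
Yield = 366 / 606 x 100 = 60.4%


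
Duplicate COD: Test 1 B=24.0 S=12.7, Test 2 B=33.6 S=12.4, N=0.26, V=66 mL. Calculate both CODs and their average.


COD1 = (24.0 - 12.7) x 0.26 x 8000 / 66 = 356.1 mg/L
COD2 = (33.6 - 12.4) x 0.26 x 8000 / 66 = 668.1 mg/L
Average = (356.1 + 668.1) / 2 = 512.1 mg/L


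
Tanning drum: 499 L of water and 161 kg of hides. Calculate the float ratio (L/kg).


3.1


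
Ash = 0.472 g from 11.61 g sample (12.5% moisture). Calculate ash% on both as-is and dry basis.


As-is ash = 4.07%
Dry-basis ash = 4.65%

As-is ash% = 0.472 / 11.61 x 100 = 4.07%
Dry mass = 11.61 x (100 - 12.5) / 100 = 10.15875 g
Dry-basis ash% = 0.472 / 10.15875 x 100 = 4.65%


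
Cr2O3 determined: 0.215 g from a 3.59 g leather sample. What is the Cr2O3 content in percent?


5.99%

Cr2O3% = 0.215 / 3.59 x 100
Cr2O3% = 5.99%


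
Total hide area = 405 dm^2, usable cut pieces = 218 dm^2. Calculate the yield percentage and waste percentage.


Yield = 53.8%
Waste = 46.2%


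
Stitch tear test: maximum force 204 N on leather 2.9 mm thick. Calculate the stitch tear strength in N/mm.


70.3 N/mm

Stitch tear strength = force / thickness
STS = 204 / 2.9 = 70.3 N/mm


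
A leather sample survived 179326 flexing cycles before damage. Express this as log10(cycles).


5.25

log10(179326) = 5.25


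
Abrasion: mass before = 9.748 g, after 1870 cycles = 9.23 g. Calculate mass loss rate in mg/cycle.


0.277 mg/cycle

Mass loss = 9.748 - 9.23 = 0.518 g
Rate = 0.518 / 1870 x 1000 = 0.277 mg/cycle


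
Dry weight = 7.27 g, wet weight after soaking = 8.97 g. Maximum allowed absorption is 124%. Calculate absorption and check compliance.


Absorption = 23.4%
Compliant: Yes

WA = (8.97 - 7.27) / 7.27 x 100 = 23.4%
Maximum allowed: 124%
Compliant: Yes


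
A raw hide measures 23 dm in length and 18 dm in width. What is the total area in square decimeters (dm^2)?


414 dm^2

Area = length x width
Area = 23 x 18 = 414 dm^2


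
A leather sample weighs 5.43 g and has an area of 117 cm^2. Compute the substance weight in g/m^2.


Substance weight = mass / area x 10000
SW = 5.43 / 117 x 10000
SW = 464.1 g/m^2


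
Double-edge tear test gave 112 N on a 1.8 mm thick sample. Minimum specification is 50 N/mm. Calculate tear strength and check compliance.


Tear strength = 112 / 1.8 = 62.2 N/mm
Required minimum = 50 N/mm
Compliant: Yes


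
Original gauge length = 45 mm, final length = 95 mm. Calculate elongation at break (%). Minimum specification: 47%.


Elongation = 111.1%
Meets spec: Yes

Extension = 95 - 45 = 50 mm
Elongation = 50 / 45 x 100 = 111.1%
Minimum required: 47%
Meets specification: Yes


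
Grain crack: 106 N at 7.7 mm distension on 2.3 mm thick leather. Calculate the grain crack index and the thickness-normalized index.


Crack index = 106 / 7.7 = 13.8 N/mm
Normalized = 13.8 / 2.3 = 6.0 N/mm per mm


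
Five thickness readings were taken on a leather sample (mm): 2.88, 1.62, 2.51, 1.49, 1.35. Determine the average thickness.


1.97 mm

Sum = 2.88 + 1.62 + 2.51 + 1.49 + 1.35 = 9.85
Average = 9.85 / 5 = 1.97 mm


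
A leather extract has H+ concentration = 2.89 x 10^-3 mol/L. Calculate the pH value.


pH = 2.54


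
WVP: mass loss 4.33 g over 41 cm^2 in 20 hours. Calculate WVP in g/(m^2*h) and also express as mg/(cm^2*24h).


WVP = 4.33 / (41 x 20) x 10000 = 52.80 g/(m^2*h)
Mass loss in mg = 4.33 x 1000 = 4330 mg
Per cm^2 per 24h in mg: 4330 x 24 / (41 x 20) = 103920 / 820 = 126.73 mg/(cm^2*24h)


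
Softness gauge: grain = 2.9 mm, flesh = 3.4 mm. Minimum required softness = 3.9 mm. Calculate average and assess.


Average = (2.9 + 3.4) / 2 = 3.15 mm
Minimum = 3.9 mm
Meets requirement: No


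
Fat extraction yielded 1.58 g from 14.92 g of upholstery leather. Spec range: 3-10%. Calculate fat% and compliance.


Fat content = 10.6%
Compliant: No


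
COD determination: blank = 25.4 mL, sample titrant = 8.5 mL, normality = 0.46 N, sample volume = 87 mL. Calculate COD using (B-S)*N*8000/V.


COD = (25.4 - 8.5) x 0.46 x 8000 / 87
COD = 16.9 x 0.46 x 8000 / 87
COD = 714.9 mg/L


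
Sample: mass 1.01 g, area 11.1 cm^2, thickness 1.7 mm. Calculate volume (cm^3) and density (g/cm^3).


Volume = 1.887 cm^3
Density = 0.535 g/cm^3


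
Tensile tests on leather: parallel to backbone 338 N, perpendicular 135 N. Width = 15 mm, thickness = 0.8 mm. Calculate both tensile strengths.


Parallel = 28.17 N/mm^2
Perpendicular = 11.25 N/mm^2

Area = 15 x 0.8 = 12.0 mm^2
TS (parallel) = 338 / 12.0 = 28.17 N/mm^2
TS (perpendicular) = 135 / 12.0 = 11.25 N/mm^2


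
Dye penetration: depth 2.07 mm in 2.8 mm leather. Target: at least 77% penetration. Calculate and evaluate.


Penetration = 73.9%
Meets target: No


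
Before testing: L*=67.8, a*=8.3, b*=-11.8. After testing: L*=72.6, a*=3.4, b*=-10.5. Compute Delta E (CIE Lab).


dL = 72.6 - 67.8 = 4.8
da = 3.4 - 8.3 = -4.9
db = -10.5 - (-11.8) = 1.3
dE = sqrt((4.8)^2 + (-4.9)^2 + (1.3)^2) = 6.98


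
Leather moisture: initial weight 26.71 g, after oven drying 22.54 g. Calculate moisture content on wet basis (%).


15.6%

Moisture = 26.71 - 22.54 = 4.17 g
MC = 4.17 / 26.71 x 100 = 15.6%


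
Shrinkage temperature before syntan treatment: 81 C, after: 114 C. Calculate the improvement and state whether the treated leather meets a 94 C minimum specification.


Improvement = 33 C
Meets 94 C spec: Yes


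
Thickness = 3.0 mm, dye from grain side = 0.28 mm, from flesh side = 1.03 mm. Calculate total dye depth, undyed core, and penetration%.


Total dyed = 1.31 mm
Undyed core = 1.69 mm
Penetration = 43.7%


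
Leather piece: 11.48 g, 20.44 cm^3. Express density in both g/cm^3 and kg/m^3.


0.562 g/cm^3
562 kg/m^3

Density = 11.48 / 20.44 = 0.562 g/cm^3
Convert: 0.562 x 1000 = 562 kg/m^3


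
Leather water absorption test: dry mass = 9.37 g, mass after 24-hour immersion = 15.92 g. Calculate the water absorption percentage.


69.9%


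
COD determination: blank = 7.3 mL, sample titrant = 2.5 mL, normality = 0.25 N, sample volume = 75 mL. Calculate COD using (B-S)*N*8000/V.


COD = (7.3 - 2.5) x 0.25 x 8000 / 75
COD = 4.8 x 0.25 x 8000 / 75
COD = 128.0 mg/L


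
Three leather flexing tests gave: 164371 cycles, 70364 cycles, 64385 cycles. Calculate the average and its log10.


Average = 99707 cycles
log10 = 5.00


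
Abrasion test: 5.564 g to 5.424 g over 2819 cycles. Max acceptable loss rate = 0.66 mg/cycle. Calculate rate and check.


Rate = 0.050 mg/cycle
Passes: Yes


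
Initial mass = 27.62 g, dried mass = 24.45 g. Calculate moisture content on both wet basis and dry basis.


Moisture lost = 27.62 - 24.45 = 3.17 g
Wet basis MC = 3.17 / 27.62 x 100 = 11.5%
Dry basis MC = 3.17 / 24.45 x 100 = 13.0%


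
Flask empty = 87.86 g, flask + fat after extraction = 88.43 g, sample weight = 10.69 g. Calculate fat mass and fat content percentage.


Fat mass = 88.43 - 87.86 = 0.57 g
Fat% = 0.57 / 10.69 x 100 = 5.3%


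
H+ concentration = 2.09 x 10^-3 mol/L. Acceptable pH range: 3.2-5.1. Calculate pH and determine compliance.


pH = 2.68
Compliant: No


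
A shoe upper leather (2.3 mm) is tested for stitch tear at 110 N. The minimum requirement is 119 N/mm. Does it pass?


STS = 110 / 2.3 = 47.8 N/mm
Minimum required: 119 N/mm
Passes: No


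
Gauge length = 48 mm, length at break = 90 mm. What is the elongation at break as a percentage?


Extension = 90 - 48 = 42 mm
Elongation = 42 / 48 x 100 = 87.5%


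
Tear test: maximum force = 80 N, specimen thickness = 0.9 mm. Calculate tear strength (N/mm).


88.9 N/mm


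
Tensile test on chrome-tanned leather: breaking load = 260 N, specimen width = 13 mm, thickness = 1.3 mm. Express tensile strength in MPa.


Cross-section = 13 x 1.3 = 16.9 mm^2
TS = 260 / 16.9 = 15.38 MPa
(1 N/mm^2 = 1 MPa)


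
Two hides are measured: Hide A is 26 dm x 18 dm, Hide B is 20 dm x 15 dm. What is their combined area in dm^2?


Hide A area = 26 x 18 = 468 dm^2
Hide B area = 20 x 15 = 300 dm^2
Total = 468 + 300 = 768 dm^2


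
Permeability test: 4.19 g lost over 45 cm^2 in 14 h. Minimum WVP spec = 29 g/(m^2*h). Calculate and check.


WVP = 4.19 / (45 x 14) x 10000 = 66.51 g/(m^2*h)
Minimum: 29 g/(m^2*h)
Meets spec: Yes


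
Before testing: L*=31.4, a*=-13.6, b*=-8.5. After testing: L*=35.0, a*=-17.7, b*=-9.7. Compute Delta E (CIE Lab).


Delta E = 5.59

dL = 35.0 - 31.4 = 3.6
da = -17.7 - (-13.6) = -4.1
db = -9.7 - (-8.5) = -1.2
dE = sqrt((3.6)^2 + (-4.1)^2 + (-1.2)^2) = 5.59


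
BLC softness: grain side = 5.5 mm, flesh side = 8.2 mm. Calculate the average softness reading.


6.85 mm

Average = (5.5 + 8.2) / 2
Average = 6.85 mm


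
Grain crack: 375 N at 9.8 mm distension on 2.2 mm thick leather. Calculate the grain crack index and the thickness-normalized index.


Crack index = 375 / 9.8 = 38.3 N/mm
Normalized = 38.3 / 2.2 = 17.4 N/mm per mm


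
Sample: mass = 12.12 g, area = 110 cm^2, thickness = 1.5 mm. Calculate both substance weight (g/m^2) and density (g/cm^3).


SW = 12.12 / 110 x 10000 = 1101.8 g/m^2
Volume = 110 x 1.5 / 10 = 16.50 cm^3
Density = 12.12 / 16.50 = 0.735 g/cm^3


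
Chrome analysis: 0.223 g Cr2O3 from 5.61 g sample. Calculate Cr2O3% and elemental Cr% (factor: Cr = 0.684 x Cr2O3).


Cr2O3% = 0.223 / 5.61 x 100 = 3.98%
Cr% = 3.98 x 0.684 = 2.72%


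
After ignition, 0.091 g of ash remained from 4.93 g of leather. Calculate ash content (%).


1.85%

Ash% = 0.091 / 4.93 x 100
Ash% = 1.85%


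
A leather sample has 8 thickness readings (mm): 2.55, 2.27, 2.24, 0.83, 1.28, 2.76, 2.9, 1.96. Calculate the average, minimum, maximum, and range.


Average = 2.10 mm
Min = 0.83 mm
Max = 2.9 mm
Range = 2.07 mm

Sum = 16.79
Average = 16.79 / 8 = 2.10 mm
Minimum = 0.83 mm
Maximum = 2.9 mm
Range = 2.9 - 0.83 = 2.07 mm


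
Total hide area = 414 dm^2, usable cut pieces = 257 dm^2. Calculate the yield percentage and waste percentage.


Yield = 257 / 414 x 100 = 62.1%
Waste = 414 - 257 = 157 dm^2
Waste% = 100 - 62.1 = 37.9%


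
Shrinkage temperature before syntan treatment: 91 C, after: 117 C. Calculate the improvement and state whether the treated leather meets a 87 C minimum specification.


Improvement = 26 C
Meets 87 C spec: Yes


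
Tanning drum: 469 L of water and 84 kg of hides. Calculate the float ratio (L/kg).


5.6

Float ratio = water / hide weight
Ratio = 469 / 84 = 5.6


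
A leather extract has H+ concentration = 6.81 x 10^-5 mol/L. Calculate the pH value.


pH = 4.17


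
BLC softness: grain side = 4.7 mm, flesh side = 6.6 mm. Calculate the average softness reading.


5.65 mm

Average = (4.7 + 6.6) / 2
Average = 5.65 mm


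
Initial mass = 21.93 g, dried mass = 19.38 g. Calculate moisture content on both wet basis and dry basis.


Wet basis = 11.6%
Dry basis = 13.2%

Moisture lost = 21.93 - 19.38 = 2.55 g
Wet basis MC = 2.55 / 21.93 x 100 = 11.6%
Dry basis MC = 2.55 / 19.38 x 100 = 13.2%


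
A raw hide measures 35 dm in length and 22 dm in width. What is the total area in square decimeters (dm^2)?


770 dm^2


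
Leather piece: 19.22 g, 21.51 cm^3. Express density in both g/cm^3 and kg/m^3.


Density = 19.22 / 21.51 = 0.894 g/cm^3
Convert: 0.894 x 1000 = 894 kg/m^3


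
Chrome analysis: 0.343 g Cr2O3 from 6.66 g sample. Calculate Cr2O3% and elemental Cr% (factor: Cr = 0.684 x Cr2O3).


Cr2O3% = 0.343 / 6.66 x 100 = 5.15%
Cr% = 5.15 x 0.684 = 3.52%


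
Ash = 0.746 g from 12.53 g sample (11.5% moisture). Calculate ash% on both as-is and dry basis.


As-is ash% = 0.746 / 12.53 x 100 = 5.95%
Dry mass = 12.53 x (100 - 11.5) / 100 = 11.08905 g
Dry-basis ash% = 0.746 / 11.08905 x 100 = 6.73%


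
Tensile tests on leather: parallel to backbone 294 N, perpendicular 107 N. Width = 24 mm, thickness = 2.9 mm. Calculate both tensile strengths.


Area = 24 x 2.9 = 69.6 mm^2
TS (parallel) = 294 / 69.6 = 4.22 N/mm^2
TS (perpendicular) = 107 / 69.6 = 1.54 N/mm^2


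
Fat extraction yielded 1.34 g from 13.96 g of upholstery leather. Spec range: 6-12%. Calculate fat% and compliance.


Fat% = 1.34 / 13.96 x 100 = 9.6%
Spec range: 6-12%
Compliant: Yes


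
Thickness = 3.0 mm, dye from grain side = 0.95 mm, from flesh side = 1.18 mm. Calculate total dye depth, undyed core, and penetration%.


Total dyed = 2.13 mm
Undyed core = 0.87 mm
Penetration = 71.0%


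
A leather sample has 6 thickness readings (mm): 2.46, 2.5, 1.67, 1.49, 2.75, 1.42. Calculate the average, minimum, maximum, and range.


Average = 2.05 mm
Min = 1.42 mm
Max = 2.75 mm
Range = 1.33 mm

Sum = 12.29
Average = 12.29 / 6 = 2.05 mm
Minimum = 1.42 mm
Maximum = 2.75 mm
Range = 2.75 - 1.42 = 1.33 mm


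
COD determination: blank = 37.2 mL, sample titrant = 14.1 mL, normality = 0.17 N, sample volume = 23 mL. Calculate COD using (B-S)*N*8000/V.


COD = (37.2 - 14.1) x 0.17 x 8000 / 23
COD = 23.1 x 0.17 x 8000 / 23
COD = 1365.9 mg/L


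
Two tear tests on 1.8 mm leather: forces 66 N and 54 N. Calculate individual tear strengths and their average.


Tear 1 = 66 / 1.8 = 36.7 N/mm
Tear 2 = 54 / 1.8 = 30.0 N/mm
Average = (36.7 + 30.0) / 2 = 33.4 N/mm


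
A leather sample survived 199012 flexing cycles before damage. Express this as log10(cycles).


log10(199012) = 5.30


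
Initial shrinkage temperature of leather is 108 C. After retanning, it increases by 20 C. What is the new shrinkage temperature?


128 C

New Ts = 108 + 20 = 128 C


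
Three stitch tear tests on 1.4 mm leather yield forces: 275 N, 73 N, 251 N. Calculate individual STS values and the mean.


STS1 = 275 / 1.4 = 196.4 N/mm
STS2 = 73 / 1.4 = 52.1 N/mm
STS3 = 251 / 1.4 = 179.3 N/mm
Mean = (196.4 + 52.1 + 179.3) / 3 = 142.6 N/mm


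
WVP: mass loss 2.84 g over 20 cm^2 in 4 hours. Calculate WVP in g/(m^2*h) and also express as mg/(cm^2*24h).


WVP = 2.84 / (20 x 4) x 10000 = 355.00 g/(m^2*h)
Mass loss in mg = 2.84 x 1000 = 2840 mg
Per cm^2 per 24h in mg: 2840 x 24 / (20 x 4) = 68160 / 80 = 852.00 mg/(cm^2*24h)


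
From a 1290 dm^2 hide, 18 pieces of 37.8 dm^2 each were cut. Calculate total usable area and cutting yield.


Usable area = 680.4 dm^2
Yield = 52.7%

Total usable = 18 x 37.8 = 680.4 dm^2
Yield = 680.4 / 1290 x 100 = 52.7%


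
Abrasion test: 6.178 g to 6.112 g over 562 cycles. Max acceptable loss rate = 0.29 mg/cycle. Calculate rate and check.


Rate = 0.117 mg/cycle
Passes: Yes

Loss = 6.178 - 6.112 = 0.066 g
Rate = 0.066 g / 562 cycles x 1000 = 0.117 mg/cycle
Max = 0.29 mg/cycle
Passes: Yes


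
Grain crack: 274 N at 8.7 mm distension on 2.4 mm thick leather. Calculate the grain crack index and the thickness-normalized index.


Crack index = 274 / 8.7 = 31.5 N/mm
Normalized = 31.5 / 2.4 = 13.1 N/mm per mm


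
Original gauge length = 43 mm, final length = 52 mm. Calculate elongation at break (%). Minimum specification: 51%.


Extension = 52 - 43 = 9 mm
Elongation = 9 / 43 x 100 = 20.9%
Minimum required: 51%
Meets specification: No


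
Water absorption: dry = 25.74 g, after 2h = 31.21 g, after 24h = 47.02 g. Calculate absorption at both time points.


2h absorption = 21.3%
24h absorption = 82.7%


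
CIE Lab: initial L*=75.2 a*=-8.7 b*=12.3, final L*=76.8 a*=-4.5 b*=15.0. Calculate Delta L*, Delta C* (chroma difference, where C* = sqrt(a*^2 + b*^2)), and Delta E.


Delta L* = 1.6
Delta C* = 0.59
Delta E = 5.24


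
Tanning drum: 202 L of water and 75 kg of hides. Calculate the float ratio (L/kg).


Float ratio = water / hide weight
Ratio = 202 / 75 = 2.7


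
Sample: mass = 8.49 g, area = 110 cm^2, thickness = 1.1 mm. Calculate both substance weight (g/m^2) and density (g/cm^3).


SW = 8.49 / 110 x 10000 = 771.8 g/m^2
Volume = 110 x 1.1 / 10 = 12.10 cm^3
Density = 8.49 / 12.10 = 0.702 g/cm^3


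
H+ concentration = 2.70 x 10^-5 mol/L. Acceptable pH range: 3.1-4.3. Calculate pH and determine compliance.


pH = -log10(2.70 x 10^-5) = 4.57
Range: 3.1 to 4.3
Compliant: No


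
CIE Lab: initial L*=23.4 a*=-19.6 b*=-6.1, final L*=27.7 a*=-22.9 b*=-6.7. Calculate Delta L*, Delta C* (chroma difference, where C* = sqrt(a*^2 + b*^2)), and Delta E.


Delta L* = 4.3
Delta C* = 3.33
Delta E = 5.45

Delta L* = 27.7 - 23.4 = 4.3
C1* = sqrt((-19.6)^2 + (-6.1)^2) = 20.527
C2* = sqrt((-22.9)^2 + (-6.7)^2) = 23.860
Delta C* = 23.860 - 20.527 = 3.33
Delta E = sqrt((4.3)^2 + (-3.3)^2 + (-0.6)^2) = 5.45


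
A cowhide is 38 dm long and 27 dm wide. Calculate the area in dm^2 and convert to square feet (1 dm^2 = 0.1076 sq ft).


1026 dm^2
110.40 sq ft

Area = 38 x 27 = 1026 dm^2
Conversion: 1026 x 0.1076 = 110.40 sq ft


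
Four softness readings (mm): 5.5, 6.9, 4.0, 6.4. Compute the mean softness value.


Sum = 5.5 + 6.9 + 4.0 + 6.4
Mean = 22.8 / 4 = 5.70 mm


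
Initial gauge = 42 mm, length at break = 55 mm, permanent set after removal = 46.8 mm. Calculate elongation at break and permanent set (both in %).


Elongation at break = 31.0%
Permanent set = 11.4%

Elongation at break = (55 - 42) / 42 x 100 = 31.0%
Permanent set = (46.8 - 42) / 42 x 100 = 11.4%


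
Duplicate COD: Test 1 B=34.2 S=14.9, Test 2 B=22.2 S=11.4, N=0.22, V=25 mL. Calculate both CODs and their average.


COD1 = 1358.7 mg/L
COD2 = 760.3 mg/L
Average = 1059.5 mg/L


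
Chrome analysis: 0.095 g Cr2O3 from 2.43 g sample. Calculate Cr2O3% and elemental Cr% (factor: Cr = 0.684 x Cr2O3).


Cr2O3 = 3.91%
Cr = 2.67%

Cr2O3% = 0.095 / 2.43 x 100 = 3.91%
Cr% = 3.91 x 0.684 = 2.67%


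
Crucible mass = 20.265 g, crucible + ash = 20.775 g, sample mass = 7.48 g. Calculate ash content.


Ash mass = 0.510 g
Ash content = 6.82%

Ash mass = 20.775 - 20.265 = 0.510 g
Ash% = 0.510 / 7.48 x 100 = 6.82%


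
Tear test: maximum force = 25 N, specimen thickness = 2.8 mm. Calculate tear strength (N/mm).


Tear strength = force / thickness
Tear = 25 / 2.8 = 8.9 N/mm


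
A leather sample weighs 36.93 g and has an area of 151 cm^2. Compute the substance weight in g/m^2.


2445.7 g/m^2


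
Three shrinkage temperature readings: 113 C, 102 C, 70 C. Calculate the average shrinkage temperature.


Average = (113 + 102 + 70) / 3
Average = 285 / 3 = 95.0 C


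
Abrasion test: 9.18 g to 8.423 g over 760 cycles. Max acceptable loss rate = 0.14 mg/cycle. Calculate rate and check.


Rate = 0.996 mg/cycle
Passes: No

Loss = 9.18 - 8.423 = 0.757 g
Rate = 0.757 g / 760 cycles x 1000 = 0.996 mg/cycle
Max = 0.14 mg/cycle
Passes: No


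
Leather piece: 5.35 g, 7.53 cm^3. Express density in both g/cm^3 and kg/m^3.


Density = 5.35 / 7.53 = 0.710 g/cm^3
Convert: 0.710 x 1000 = 710 kg/m^3


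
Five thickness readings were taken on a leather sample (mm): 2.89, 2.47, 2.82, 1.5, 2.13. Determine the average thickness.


Sum = 2.89 + 2.47 + 2.82 + 1.5 + 2.13 = 11.81
Average = 11.81 / 5 = 2.36 mm


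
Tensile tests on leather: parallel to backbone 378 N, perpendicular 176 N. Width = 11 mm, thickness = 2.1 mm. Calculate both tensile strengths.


Parallel = 16.36 N/mm^2
Perpendicular = 7.62 N/mm^2


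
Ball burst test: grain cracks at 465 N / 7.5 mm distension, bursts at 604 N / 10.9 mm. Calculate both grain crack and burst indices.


Crack index = 465 / 7.5 = 62.0 N/mm
Burst index = 604 / 10.9 = 55.4 N/mm


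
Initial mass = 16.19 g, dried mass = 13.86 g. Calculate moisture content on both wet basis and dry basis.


Moisture lost = 16.19 - 13.86 = 2.33 g
Wet basis MC = 2.33 / 16.19 x 100 = 14.4%
Dry basis MC = 2.33 / 13.86 x 100 = 16.8%


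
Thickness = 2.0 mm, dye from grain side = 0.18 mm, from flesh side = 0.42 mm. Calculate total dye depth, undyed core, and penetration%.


Total dyed = 0.60 mm
Undyed core = 1.40 mm
Penetration = 30.0%


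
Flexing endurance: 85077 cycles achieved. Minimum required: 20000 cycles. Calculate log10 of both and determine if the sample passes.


Achieved: log10 = 4.93
Required: log10 = 4.30
Passes: Yes

log10(85077) = 4.93
log10(20000) = 4.30
Passes: Yes


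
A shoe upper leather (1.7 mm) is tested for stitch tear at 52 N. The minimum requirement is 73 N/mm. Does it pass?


STS = 30.6 N/mm
Passes: No


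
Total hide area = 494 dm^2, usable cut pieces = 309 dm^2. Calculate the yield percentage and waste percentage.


Yield = 62.6%
Waste = 37.4%

Yield = 309 / 494 x 100 = 62.6%
Waste = 494 - 309 = 185 dm^2
Waste% = 100 - 62.6 = 37.4%


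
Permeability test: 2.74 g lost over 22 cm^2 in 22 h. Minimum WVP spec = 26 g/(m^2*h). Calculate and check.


WVP = 56.61 g/(m^2*h)
Meets specification: Yes

WVP = 2.74 / (22 x 22) x 10000 = 56.61 g/(m^2*h)
Minimum: 26 g/(m^2*h)
Meets spec: Yes


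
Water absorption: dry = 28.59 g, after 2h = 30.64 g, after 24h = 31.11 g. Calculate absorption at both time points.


2h absorption = 7.2%
24h absorption = 8.8%

WA (2h) = (30.64 - 28.59) / 28.59 x 100 = 7.2%
WA (24h) = (31.11 - 28.59) / 28.59 x 100 = 8.8%


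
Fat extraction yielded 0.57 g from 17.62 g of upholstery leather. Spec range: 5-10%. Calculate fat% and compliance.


Fat% = 0.57 / 17.62 x 100 = 3.2%
Spec range: 5-10%
Compliant: No


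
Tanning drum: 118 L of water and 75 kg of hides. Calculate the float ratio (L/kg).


1.6

Float ratio = water / hide weight
Ratio = 118 / 75 = 1.6


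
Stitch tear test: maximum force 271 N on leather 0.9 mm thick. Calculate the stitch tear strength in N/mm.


Stitch tear strength = force / thickness
STS = 271 / 0.9 = 301.1 N/mm


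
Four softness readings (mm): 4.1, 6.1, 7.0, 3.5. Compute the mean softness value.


5.18 mm


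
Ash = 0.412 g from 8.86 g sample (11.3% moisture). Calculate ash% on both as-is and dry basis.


As-is ash = 4.65%
Dry-basis ash = 5.24%

As-is ash% = 0.412 / 8.86 x 100 = 4.65%
Dry mass = 8.86 x (100 - 11.3) / 100 = 7.85882 g
Dry-basis ash% = 0.412 / 7.85882 x 100 = 5.24%


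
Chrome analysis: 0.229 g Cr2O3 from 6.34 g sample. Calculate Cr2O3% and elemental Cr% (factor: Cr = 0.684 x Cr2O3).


Cr2O3% = 0.229 / 6.34 x 100 = 3.61%
Cr% = 3.61 x 0.684 = 2.47%


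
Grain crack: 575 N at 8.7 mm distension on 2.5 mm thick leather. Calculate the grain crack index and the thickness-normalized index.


Crack index = 66.1 N/mm
Normalized index = 26.4 N/mm per mm


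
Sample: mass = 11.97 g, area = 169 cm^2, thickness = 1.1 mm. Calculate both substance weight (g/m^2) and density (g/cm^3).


SW = 11.97 / 169 x 10000 = 708.3 g/m^2
Volume = 169 x 1.1 / 10 = 18.59 cm^3
Density = 11.97 / 18.59 = 0.644 g/cm^3


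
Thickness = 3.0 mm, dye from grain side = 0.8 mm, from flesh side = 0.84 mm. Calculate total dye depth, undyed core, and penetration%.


Total dyed = 1.64 mm
Undyed core = 1.36 mm
Penetration = 54.7%


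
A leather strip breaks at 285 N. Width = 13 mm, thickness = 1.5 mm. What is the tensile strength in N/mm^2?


Cross-sectional area = 13 x 1.5 = 19.5 mm^2
Tensile strength = 285 / 19.5 = 14.62 N/mm^2


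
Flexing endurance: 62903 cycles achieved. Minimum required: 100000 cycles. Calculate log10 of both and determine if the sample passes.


log10(62903) = 4.80
log10(100000) = 5.00
Passes: No


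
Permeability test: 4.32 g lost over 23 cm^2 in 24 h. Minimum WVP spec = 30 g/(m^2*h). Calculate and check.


WVP = 78.26 g/(m^2*h)
Meets specification: Yes


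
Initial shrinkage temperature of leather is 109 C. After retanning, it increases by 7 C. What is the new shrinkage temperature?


116 C


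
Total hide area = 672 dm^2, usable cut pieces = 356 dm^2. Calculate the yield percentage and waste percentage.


Yield = 356 / 672 x 100 = 53.0%
Waste = 672 - 356 = 316 dm^2
Waste% = 100 - 53.0 = 47.0%


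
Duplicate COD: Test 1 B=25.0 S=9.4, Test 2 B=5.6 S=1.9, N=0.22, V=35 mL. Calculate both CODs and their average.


COD1 = 784.5 mg/L
COD2 = 186.1 mg/L
Average = 485.3 mg/L


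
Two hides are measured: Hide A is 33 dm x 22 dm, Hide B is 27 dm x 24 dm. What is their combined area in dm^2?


Hide A area = 33 x 22 = 726 dm^2
Hide B area = 27 x 24 = 648 dm^2
Total = 726 + 648 = 1374 dm^2


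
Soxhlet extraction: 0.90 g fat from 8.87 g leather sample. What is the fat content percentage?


Fat content = 0.90 / 8.87 x 100
Fat = 10.1%


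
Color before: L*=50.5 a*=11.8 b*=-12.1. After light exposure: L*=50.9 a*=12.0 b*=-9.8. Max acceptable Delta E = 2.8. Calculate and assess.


dL = 0.4, da = 0.2, db = 2.3
dE = sqrt((0.4)^2 + (0.2)^2 + (2.3)^2) = 2.34
Max = 2.8
Passes: Yes


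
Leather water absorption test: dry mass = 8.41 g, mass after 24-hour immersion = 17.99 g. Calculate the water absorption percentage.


113.9%

Water absorbed = 17.99 - 8.41 = 9.58 g
WA% = 9.58 / 8.41 x 100 = 113.9%


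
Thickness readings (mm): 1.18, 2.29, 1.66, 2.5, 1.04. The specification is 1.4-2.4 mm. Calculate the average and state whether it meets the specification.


Sum = 8.67
Average = 8.67 / 5 = 1.73 mm
Specification range: 1.4 to 2.4 mm
Within spec: Yes


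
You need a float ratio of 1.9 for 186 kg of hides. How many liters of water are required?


353.4 L


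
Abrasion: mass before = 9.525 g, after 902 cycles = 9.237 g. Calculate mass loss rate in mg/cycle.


Mass loss = 9.525 - 9.237 = 0.288 g
Rate = 0.288 / 902 x 1000 = 0.319 mg/cycle


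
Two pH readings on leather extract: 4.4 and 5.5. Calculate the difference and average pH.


Difference = |4.4 - 5.5| = 1.1
Average = (4.4 + 5.5) / 2 = 4.95


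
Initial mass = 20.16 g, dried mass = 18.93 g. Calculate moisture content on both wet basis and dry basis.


Wet basis = 6.1%
Dry basis = 6.5%

Moisture lost = 20.16 - 18.93 = 1.23 g
Wet basis MC = 1.23 / 20.16 x 100 = 6.1%
Dry basis MC = 1.23 / 18.93 x 100 = 6.5%


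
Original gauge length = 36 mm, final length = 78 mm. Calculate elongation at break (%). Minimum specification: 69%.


Elongation = 116.7%
Meets spec: Yes

Extension = 78 - 36 = 42 mm
Elongation = 42 / 36 x 100 = 116.7%
Minimum required: 69%
Meets specification: Yes


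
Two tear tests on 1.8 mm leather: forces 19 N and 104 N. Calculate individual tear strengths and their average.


Tear 1 = 10.6 N/mm
Tear 2 = 57.8 N/mm
Average = 34.2 N/mm


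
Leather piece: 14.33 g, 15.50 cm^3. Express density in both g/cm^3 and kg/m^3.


0.925 g/cm^3
925 kg/m^3

Density = 14.33 / 15.50 = 0.925 g/cm^3
Convert: 0.925 x 1000 = 925 kg/m^3


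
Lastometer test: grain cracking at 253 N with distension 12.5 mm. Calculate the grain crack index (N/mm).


20.2 N/mm

Grain crack index = force / distension
Index = 253 / 12.5 = 20.2 N/mm


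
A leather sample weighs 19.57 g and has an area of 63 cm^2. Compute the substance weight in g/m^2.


3106.3 g/m^2


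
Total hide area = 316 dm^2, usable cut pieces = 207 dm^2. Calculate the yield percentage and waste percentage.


Yield = 65.5%
Waste = 34.5%

Yield = 207 / 316 x 100 = 65.5%
Waste = 316 - 207 = 109 dm^2
Waste% = 100 - 65.5 = 34.5%


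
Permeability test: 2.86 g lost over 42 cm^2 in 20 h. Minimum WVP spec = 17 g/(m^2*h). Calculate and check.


WVP = 34.05 g/(m^2*h)
Meets specification: Yes


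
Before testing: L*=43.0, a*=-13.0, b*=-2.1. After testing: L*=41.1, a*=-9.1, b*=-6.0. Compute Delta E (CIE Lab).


dL = 41.1 - 43.0 = -1.9
da = -9.1 - (-13.0) = 3.9
db = -6.0 - (-2.1) = -3.9
dE = sqrt((-1.9)^2 + (3.9)^2 + (-3.9)^2) = 5.83


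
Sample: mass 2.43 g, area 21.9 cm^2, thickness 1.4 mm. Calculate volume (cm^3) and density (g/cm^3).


Volume = 3.066 cm^3
Density = 0.793 g/cm^3

Thickness in cm = 1.4 / 10 = 0.14 cm
Volume = 21.9 x 0.14 = 3.066 cm^3
Density = 2.43 / 3.066 = 0.793 g/cm^3


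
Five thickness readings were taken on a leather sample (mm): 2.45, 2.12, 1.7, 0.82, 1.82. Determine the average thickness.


1.78 mm

Sum = 2.45 + 2.12 + 1.7 + 0.82 + 1.82 = 8.91
Average = 8.91 / 5 = 1.78 mm


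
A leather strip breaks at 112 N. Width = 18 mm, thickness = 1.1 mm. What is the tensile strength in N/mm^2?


5.66 N/mm^2


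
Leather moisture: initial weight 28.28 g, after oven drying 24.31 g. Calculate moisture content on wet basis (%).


Moisture = 28.28 - 24.31 = 3.97 g
MC = 3.97 / 28.28 x 100 = 14.0%


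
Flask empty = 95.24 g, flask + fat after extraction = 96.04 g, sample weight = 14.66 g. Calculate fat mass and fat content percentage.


Fat mass = 0.80 g
Fat content = 5.5%

Fat mass = 96.04 - 95.24 = 0.80 g
Fat% = 0.80 / 14.66 x 100 = 5.5%


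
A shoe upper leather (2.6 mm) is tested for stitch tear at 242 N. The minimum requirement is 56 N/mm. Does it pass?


STS = 242 / 2.6 = 93.1 N/mm
Minimum required: 56 N/mm
Passes: Yes


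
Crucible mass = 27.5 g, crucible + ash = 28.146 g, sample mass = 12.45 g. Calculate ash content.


Ash mass = 28.146 - 27.5 = 0.646 g
Ash% = 0.646 / 12.45 x 100 = 5.19%


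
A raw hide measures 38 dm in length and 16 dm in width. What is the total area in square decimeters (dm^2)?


Area = length x width
Area = 38 x 16 = 608 dm^2


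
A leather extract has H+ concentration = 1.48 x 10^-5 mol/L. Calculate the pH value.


pH = 4.83

pH = -log10[H+]
pH = -log10(1.48 x 10^-5) = 4.83


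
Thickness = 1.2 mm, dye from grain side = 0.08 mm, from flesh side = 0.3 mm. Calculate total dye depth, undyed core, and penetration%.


Total dyed = 0.38 mm
Undyed core = 0.82 mm
Penetration = 31.7%


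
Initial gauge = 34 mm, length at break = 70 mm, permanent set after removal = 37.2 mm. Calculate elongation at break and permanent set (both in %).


Elongation at break = (70 - 34) / 34 x 100 = 105.9%
Permanent set = (37.2 - 34) / 34 x 100 = 9.4%


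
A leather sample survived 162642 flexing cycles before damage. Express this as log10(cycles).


log10(162642) = 5.21


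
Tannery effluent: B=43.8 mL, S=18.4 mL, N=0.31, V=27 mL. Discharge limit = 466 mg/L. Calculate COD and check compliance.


COD = 2333.0 mg/L
Compliant: No


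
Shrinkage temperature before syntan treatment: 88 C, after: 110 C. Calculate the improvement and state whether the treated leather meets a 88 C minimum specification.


Improvement = 22 C
Meets 88 C spec: Yes

Improvement = 110 - 88 = 22 C
Spec check: 110 C >= 88 C? Yes


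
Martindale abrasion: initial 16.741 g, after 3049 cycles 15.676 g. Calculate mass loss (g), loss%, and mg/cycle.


Mass loss = 1.065 g
Loss = 6.36%
Rate = 0.349 mg/cycle

Loss = 16.741 - 15.676 = 1.065 g
Loss% = 1.065 / 16.741 x 100 = 6.36%
Rate = 1.065 / 3049 x 1000 = 0.349 mg/cycle


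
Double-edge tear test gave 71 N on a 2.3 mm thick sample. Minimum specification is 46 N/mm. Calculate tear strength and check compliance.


Tear strength = 30.9 N/mm
Compliant: No

Tear strength = 71 / 2.3 = 30.9 N/mm
Required minimum = 46 N/mm
Compliant: No


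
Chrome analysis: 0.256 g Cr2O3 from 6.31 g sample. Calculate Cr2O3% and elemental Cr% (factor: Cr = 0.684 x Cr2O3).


Cr2O3 = 4.06%
Cr = 2.78%

Cr2O3% = 0.256 / 6.31 x 100 = 4.06%
Cr% = 4.06 x 0.684 = 2.78%


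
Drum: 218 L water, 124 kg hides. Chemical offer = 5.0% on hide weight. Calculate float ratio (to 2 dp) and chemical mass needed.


Float ratio = 1.76
Chemical needed = 6.2 kg


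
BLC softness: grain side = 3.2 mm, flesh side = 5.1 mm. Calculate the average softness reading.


Average = (3.2 + 5.1) / 2
Average = 4.15 mm


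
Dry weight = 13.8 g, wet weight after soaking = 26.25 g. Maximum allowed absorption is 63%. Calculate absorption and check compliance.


Absorption = 90.2%
Compliant: No

WA = (26.25 - 13.8) / 13.8 x 100 = 90.2%
Maximum allowed: 63%
Compliant: No


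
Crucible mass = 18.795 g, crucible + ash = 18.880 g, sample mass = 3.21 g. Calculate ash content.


Ash mass = 0.085 g
Ash content = 2.65%

Ash mass = 18.880 - 18.795 = 0.085 g
Ash% = 0.085 / 3.21 x 100 = 2.65%


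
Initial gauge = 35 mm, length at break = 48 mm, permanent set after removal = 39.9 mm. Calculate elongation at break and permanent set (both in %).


Elongation at break = 37.1%
Permanent set = 14.0%


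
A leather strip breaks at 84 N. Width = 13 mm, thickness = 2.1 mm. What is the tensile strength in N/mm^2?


Cross-sectional area = 13 x 2.1 = 27.3 mm^2
Tensile strength = 84 / 27.3 = 3.08 N/mm^2


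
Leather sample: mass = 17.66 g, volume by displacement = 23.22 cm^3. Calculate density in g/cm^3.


0.761 g/cm^3


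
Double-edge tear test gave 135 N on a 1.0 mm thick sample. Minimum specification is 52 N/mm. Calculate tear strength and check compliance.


Tear strength = 135 / 1.0 = 135.0 N/mm
Required minimum = 52 N/mm
Compliant: Yes


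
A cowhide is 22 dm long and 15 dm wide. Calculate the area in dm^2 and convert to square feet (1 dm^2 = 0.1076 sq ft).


330 dm^2
35.51 sq ft


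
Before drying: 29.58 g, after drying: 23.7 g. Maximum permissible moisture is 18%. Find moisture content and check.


MC = (29.58 - 23.7) / 29.58 x 100 = 19.9%
Maximum: 18%
Acceptable: No


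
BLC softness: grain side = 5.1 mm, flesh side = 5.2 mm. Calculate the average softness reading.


5.15 mm


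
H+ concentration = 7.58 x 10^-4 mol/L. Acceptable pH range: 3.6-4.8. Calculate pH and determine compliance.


pH = 3.12
Compliant: No

pH = -log10(7.58 x 10^-4) = 3.12
Range: 3.6 to 4.8
Compliant: No


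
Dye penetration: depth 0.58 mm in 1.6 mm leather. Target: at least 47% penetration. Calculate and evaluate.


Penetration = 36.3%
Meets target: No

Penetration = 0.58 / 1.6 x 100 = 36.3%
Target: 47%
Meets target: No


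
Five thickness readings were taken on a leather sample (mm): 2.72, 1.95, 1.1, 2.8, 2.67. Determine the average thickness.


2.25 mm


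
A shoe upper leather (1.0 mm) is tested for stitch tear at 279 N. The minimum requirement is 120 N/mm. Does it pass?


STS = 279.0 N/mm
Passes: Yes


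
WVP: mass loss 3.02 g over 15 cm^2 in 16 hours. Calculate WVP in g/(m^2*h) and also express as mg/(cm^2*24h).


WVP = 125.83 g/(m^2*h)
Daily rate = 302.00 mg/(cm^2*24h)


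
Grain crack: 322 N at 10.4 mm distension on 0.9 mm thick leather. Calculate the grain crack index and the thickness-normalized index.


Crack index = 31.0 N/mm
Normalized index = 34.4 N/mm per mm


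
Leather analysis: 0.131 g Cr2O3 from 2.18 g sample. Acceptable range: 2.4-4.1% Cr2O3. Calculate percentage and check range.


Cr2O3 = 6.01%
Within range: No


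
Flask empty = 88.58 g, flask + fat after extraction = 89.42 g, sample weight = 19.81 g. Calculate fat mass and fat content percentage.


Fat mass = 0.84 g
Fat content = 4.2%


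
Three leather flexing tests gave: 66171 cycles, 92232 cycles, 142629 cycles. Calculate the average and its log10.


Average = (66171 + 92232 + 142629) / 3 = 100344 cycles
log10(100344) = 5.00


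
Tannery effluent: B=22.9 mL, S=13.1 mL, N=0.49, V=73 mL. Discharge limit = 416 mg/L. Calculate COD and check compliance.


COD = 526.2 mg/L
Compliant: No


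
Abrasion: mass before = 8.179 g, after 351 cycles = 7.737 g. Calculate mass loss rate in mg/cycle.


Mass loss = 8.179 - 7.737 = 0.442 g
Rate = 0.442 / 351 x 1000 = 1.259 mg/cycle


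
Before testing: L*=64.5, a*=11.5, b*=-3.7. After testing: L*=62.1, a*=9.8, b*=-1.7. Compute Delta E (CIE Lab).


dL = 62.1 - 64.5 = -2.4
da = 9.8 - 11.5 = -1.7
db = -1.7 - (-3.7) = 2.0
dE = sqrt((-2.4)^2 + (-1.7)^2 + (2.0)^2) = 3.56
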